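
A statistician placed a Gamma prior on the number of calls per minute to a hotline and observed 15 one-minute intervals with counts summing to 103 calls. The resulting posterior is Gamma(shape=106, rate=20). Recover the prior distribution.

Gamma(shape=3, rate=5)

Gamma–Poisson conjugacy: posterior shape = α + Σxᵢ, posterior rate = β + n.
So α = 106 − 103 = 3 and β = 20 − 15 = 5.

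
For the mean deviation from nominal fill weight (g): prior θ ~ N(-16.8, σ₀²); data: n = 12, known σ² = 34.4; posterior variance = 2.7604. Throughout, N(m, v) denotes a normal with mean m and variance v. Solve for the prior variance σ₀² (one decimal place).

For the Normal–Normal model with known σ², precisions add: τ_n = τ₀ + n/σ².
So 1/σ₀² = 1/2.7604 − 12/34.4 = 0.362266 − 0.348837 = 0.013429.
Hence σ₀² = 1/0.013429 ≈ 74.5.

σ₀² = 74.5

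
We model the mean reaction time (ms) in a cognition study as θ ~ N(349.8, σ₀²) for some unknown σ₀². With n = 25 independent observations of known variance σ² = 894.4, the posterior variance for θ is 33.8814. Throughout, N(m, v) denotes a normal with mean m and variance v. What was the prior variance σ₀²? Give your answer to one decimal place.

For the Normal–Normal model with known σ², precisions add: τ_n = τ₀ + n/σ².
So 1/σ₀² = 1/33.8814 − 25/894.4 = 0.029515 − 0.027952 = 0.001563.
Hence σ₀² = 1/0.001563 ≈ 639.8.

σ₀² = 639.8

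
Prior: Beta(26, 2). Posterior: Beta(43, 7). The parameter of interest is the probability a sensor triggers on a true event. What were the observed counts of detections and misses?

17 detections and 5 misses

Beta is conjugate to the binomial likelihood: posterior = Beta(a+s, b+f).
So s = 43 − 26 = 17 and f = 7 − 2 = 5.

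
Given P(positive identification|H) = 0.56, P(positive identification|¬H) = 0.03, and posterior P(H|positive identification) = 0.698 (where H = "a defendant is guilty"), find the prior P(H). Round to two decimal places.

P(H) = 0.11

Bayes' rule in odds form gives O(H|E) = O(H)·[P(E|H)/P(E|¬H)], hence O(H) = O(H|E)/LR.
Posterior odds = 0.698/(1−0.698) = 2.3113. LR = 0.56/0.03 = 18.6667.
Prior odds = 2.3113/18.6667 = 0.1238, so P(H) = 0.1238/(1+0.1238) ≈ 0.11.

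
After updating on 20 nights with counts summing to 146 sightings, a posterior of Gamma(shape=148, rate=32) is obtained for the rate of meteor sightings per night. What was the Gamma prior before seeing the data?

Gamma(shape=2, rate=12)

Gamma–Poisson conjugacy: posterior shape = α + Σxᵢ, posterior rate = β + n.
So α = 148 − 146 = 2 and β = 32 − 20 = 12.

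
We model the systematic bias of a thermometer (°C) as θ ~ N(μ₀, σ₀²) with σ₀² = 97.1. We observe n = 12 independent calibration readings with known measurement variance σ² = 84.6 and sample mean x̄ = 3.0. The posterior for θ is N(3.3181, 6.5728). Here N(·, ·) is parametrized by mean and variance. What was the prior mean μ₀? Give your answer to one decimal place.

μ₀ = 7.7

With known observation variance, the Normal–Normal posterior has precision τ_n = τ₀ + n/σ² and mean μ_n = (τ₀μ₀ + (n/σ²)x̄)/τ_n.
Here τ₀ = 1/97.1 = 0.010299 and τ_data = 12/84.6 = 0.141844, so τ_n = 0.152143.
Rearranging for μ₀: μ₀ = (μ_n·τ_n − τ_data·x̄)/τ₀ = (3.3181·0.152143 − 0.141844·3.0) / 0.010299 = 0.079294/0.010299 ≈ 7.7.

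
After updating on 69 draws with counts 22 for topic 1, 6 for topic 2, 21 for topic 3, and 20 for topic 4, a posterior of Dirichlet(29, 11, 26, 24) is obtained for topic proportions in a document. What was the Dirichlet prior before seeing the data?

For a Dirichlet(α) prior with multinomial counts c, the posterior is Dirichlet(α + c) componentwise.
Subtract each count from the matching posterior parameter: 29−22=7, 11−6=5, 26−21=5, 24−20=4.

Dirichlet(7, 5, 5, 4)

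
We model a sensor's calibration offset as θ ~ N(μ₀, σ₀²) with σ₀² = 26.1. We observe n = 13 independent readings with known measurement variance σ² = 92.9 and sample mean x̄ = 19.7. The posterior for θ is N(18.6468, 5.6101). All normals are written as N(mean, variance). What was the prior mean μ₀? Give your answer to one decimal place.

With known observation variance, the Normal–Normal posterior has precision τ_n = τ₀ + n/σ² and mean μ_n = (τ₀μ₀ + (n/σ²)x̄)/τ_n.
Here τ₀ = 1/26.1 = 0.038314 and τ_data = 13/92.9 = 0.139935, so τ_n = 0.178249.
Rearranging for μ₀: μ₀ = (μ_n·τ_n − τ_data·x̄)/τ₀ = (18.6468·0.178249 − 0.139935·19.7) / 0.038314 = 0.567054/0.038314 ≈ 14.8.

μ₀ = 14.8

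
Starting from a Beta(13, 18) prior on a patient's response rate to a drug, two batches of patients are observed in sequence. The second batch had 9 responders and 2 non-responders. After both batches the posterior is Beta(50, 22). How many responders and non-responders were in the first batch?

Sequential conjugate updates are equivalent to a single update on the pooled data, so total successes = posterior α − prior α and total failures = posterior β − prior β.
Total across both batches: 50−13=37 responders, 22−18=4 non-responders.
Subtract the second batch: 37−9=28 responders and 4−2=2 non-responders.

28 responders and 2 non-responders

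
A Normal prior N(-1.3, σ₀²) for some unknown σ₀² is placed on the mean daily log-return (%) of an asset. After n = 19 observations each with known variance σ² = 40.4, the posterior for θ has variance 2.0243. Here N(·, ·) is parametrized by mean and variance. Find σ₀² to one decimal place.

Posterior precision equals prior precision plus data precision: 1/σ_n² = 1/σ₀² + n/σ².
So 1/σ₀² = 1/2.0243 − 19/40.4 = 0.493998 − 0.470297 = 0.023701.
Hence σ₀² = 1/0.023701 ≈ 42.2.

σ₀² = 42.2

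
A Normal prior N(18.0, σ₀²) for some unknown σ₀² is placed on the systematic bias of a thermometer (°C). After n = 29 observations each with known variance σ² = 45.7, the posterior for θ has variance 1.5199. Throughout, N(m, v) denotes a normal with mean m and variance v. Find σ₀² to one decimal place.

σ₀² = 42.8

For the Normal–Normal model with known σ², precisions add: τ_n = τ₀ + n/σ².
So 1/σ₀² = 1/1.5199 − 29/45.7 = 0.657938 − 0.634573 = 0.023365.
Hence σ₀² = 1/0.023365 ≈ 42.8.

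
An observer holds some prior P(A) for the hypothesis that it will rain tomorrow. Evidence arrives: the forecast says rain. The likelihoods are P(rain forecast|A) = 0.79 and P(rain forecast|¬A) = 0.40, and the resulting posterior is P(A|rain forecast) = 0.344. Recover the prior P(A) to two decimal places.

In odds form, posterior odds = prior odds × likelihood ratio, so prior odds = posterior odds ÷ LR.
Posterior odds = 0.344/(1−0.344) = 0.5244. LR = 0.79/0.40 = 1.9750.
Prior odds = 0.5244/1.9750 = 0.2655, so P(A) = 0.2655/(1+0.2655) ≈ 0.21.

P(A) = 0.21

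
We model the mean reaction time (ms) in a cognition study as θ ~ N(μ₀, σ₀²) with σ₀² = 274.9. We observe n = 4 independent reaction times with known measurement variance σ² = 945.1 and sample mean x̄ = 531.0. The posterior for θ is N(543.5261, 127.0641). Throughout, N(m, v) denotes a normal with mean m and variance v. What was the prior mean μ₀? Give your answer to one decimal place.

The posterior mean is a precision-weighted average: μ_n = (τ₀μ₀ + τ_data·x̄)/(τ₀+τ_data), with τ₀=1/σ₀² and τ_data=n/σ².
Here τ₀ = 1/274.9 = 0.003638 and τ_data = 4/945.1 = 0.004232, so τ_n = 0.007870.
Rearranging for μ₀: μ₀ = (μ_n·τ_n − τ_data·x̄)/τ₀ = (543.5261·0.007870 − 0.004232·531.0) / 0.003638 = 2.030358/0.003638 ≈ 558.1.

μ₀ = 558.1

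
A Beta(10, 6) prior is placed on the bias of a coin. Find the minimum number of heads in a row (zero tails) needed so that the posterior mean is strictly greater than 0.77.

After k heads and 0 tails the posterior is Beta(10+k, 6), with mean (10+k)/(10+6+k).
Set (10+k)/(16+k) > 0.77 and solve: k > (0.77·16 − 10)/(1 − 0.77) = 10.087.
The smallest integer exceeding 10.087 is 11.

k = 11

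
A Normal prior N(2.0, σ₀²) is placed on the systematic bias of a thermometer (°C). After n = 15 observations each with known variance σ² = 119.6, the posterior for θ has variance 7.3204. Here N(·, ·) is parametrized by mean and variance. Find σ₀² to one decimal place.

σ₀² = 89.4

Posterior precision equals prior precision plus data precision: 1/σ_n² = 1/σ₀² + n/σ².
So 1/σ₀² = 1/7.3204 − 15/119.6 = 0.136605 − 0.125418 = 0.011187.
Hence σ₀² = 1/0.011187 ≈ 89.4.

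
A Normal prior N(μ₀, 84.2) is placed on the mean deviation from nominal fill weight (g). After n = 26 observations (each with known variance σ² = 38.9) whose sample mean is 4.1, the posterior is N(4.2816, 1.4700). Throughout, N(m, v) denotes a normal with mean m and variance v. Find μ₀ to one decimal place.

μ₀ = 14.5

With known observation variance, the Normal–Normal posterior has precision τ_n = τ₀ + n/σ² and mean μ_n = (τ₀μ₀ + (n/σ²)x̄)/τ_n.
Here τ₀ = 1/84.2 = 0.011876 and τ_data = 26/38.9 = 0.668380, so τ_n = 0.680256.
Rearranging for μ₀: μ₀ = (μ_n·τ_n − τ_data·x̄)/τ₀ = (4.2816·0.680256 − 0.668380·4.1) / 0.011876 = 0.172226/0.011876 ≈ 14.5.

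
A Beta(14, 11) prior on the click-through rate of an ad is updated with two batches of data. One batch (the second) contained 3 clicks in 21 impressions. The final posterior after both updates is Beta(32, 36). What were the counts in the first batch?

Because Beta–binomial updating is additive in the counts, the combined data contributed (α_post−α_prior, β_post−β_prior) successes and failures.
Total across both batches: 32−14=18 clicks, 36−11=25 non-clicks.
Subtract the second batch: 18−3=15 clicks and 25−18=7 non-clicks.

15 clicks and 7 non-clicks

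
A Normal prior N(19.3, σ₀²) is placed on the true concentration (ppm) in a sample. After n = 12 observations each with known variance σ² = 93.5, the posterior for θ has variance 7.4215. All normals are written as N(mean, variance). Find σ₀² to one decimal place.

For the Normal–Normal model with known σ², precisions add: τ_n = τ₀ + n/σ².
So 1/σ₀² = 1/7.4215 − 12/93.5 = 0.134744 − 0.128342 = 0.006402.
Hence σ₀² = 1/0.006402 ≈ 156.2.

σ₀² = 156.2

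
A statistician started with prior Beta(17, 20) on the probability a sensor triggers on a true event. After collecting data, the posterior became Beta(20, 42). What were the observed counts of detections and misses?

Under Beta–binomial conjugacy the posterior parameters are (a+s, b+f).
Match parameters: s=20−17=3, f=42−20=22.

3 detections and 22 misses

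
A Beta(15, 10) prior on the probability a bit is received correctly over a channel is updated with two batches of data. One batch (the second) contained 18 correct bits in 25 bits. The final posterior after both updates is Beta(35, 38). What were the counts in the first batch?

Sequential conjugate updates are equivalent to a single update on the pooled data, so total successes = posterior α − prior α and total failures = posterior β − prior β.
Total across both batches: 35−15=20 correct bits, 38−10=28 errors.
Subtract the second batch: 20−18=2 correct bits and 28−7=21 errors.

2 correct bits and 21 errors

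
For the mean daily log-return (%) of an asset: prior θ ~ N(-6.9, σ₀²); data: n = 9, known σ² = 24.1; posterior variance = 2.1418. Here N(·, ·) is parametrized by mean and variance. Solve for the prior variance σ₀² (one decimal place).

Posterior precision equals prior precision plus data precision: 1/σ_n² = 1/σ₀² + n/σ².
So 1/σ₀² = 1/2.1418 − 9/24.1 = 0.466897 − 0.373444 = 0.093453.
Hence σ₀² = 1/0.093453 ≈ 10.7.

σ₀² = 10.7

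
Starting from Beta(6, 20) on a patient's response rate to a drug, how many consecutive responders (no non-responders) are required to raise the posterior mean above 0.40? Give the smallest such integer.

k = 8

After k responders and 0 non-responders the posterior is Beta(6+k, 20), with mean (6+k)/(6+20+k).
Set (6+k)/(26+k) > 0.40 and solve: k > (0.40·26 − 6)/(1 − 0.40) = 7.333.
The smallest integer exceeding 7.333 is 8, and checking k=8: (14)/(34) = 0.4118 > 0.40.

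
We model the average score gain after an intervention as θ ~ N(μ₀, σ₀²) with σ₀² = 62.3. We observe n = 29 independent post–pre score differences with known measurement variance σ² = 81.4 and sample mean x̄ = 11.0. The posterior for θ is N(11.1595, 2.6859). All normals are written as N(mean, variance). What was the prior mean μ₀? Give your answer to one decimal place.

μ₀ = 14.7

The posterior mean is a precision-weighted average: μ_n = (τ₀μ₀ + τ_data·x̄)/(τ₀+τ_data), with τ₀=1/σ₀² and τ_data=n/σ².
Here τ₀ = 1/62.3 = 0.016051 and τ_data = 29/81.4 = 0.356265, so τ_n = 0.372316.
Rearranging for μ₀: μ₀ = (μ_n·τ_n − τ_data·x̄)/τ₀ = (11.1595·0.372316 − 0.356265·11.0) / 0.016051 = 0.235945/0.016051 ≈ 14.7.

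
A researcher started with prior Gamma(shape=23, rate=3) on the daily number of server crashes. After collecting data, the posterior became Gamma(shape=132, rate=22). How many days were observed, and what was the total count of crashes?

n = 19 days with total 109 crashes

A Gamma(α, β) prior (rate parametrization) on a Poisson rate with n observations summing to S gives posterior Gamma(α+S, β+n).
Matching: Σxᵢ = 132 − 23 = 109 and n = 22 − 3 = 19.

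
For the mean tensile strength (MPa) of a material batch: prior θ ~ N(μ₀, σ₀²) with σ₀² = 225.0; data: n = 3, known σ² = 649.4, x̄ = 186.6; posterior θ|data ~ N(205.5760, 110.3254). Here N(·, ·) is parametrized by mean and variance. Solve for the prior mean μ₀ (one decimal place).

μ₀ = 225.3

With known observation variance, the Normal–Normal posterior has precision τ_n = τ₀ + n/σ² and mean μ_n = (τ₀μ₀ + (n/σ²)x̄)/τ_n.
Here τ₀ = 1/225.0 = 0.004444 and τ_data = 3/649.4 = 0.004620, so τ_n = 0.009064.
Rearranging for μ₀: μ₀ = (μ_n·τ_n − τ_data·x̄)/τ₀ = (205.5760·0.009064 − 0.004620·186.6) / 0.004444 = 1.001249/0.004444 ≈ 225.3.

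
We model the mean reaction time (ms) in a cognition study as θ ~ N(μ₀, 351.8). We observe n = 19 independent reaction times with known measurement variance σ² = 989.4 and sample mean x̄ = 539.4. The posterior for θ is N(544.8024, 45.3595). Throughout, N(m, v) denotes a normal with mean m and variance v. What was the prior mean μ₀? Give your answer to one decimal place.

μ₀ = 581.3

The posterior mean is a precision-weighted average: μ_n = (τ₀μ₀ + τ_data·x̄)/(τ₀+τ_data), with τ₀=1/σ₀² and τ_data=n/σ².
Here τ₀ = 1/351.8 = 0.002843 and τ_data = 19/989.4 = 0.019204, so τ_n = 0.022047.
Rearranging for μ₀: μ₀ = (μ_n·τ_n − τ_data·x̄)/τ₀ = (544.8024·0.022047 − 0.019204·539.4) / 0.002843 = 1.652621/0.002843 ≈ 581.3.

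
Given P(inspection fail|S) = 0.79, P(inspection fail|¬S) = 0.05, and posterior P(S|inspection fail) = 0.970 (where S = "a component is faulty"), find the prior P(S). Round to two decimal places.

Bayes' rule in odds form gives O(S|E) = O(S)·[P(E|S)/P(E|¬S)], hence O(S) = O(S|E)/LR.
Posterior odds = 0.970/(1−0.970) = 32.3333. LR = 0.79/0.05 = 15.8000.
Prior odds = 32.3333/15.8000 = 2.0464, so P(S) = 2.0464/(1+2.0464) ≈ 0.67.

P(S) = 0.67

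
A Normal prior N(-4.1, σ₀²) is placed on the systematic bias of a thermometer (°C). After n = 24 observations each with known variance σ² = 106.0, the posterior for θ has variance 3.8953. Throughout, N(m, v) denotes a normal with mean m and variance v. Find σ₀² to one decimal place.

Posterior precision equals prior precision plus data precision: 1/σ_n² = 1/σ₀² + n/σ².
So 1/σ₀² = 1/3.8953 − 24/106.0 = 0.256720 − 0.226415 = 0.030305.
Hence σ₀² = 1/0.030305 ≈ 33.0.

σ₀² = 33.0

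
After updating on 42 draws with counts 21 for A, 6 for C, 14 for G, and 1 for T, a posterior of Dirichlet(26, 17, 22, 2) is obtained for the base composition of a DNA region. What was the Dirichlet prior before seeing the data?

Dirichlet(5, 11, 8, 1)

For a Dirichlet(α) prior with multinomial counts c, the posterior is Dirichlet(α + c) componentwise.
Subtract each count from the matching posterior parameter: 26−21=5, 17−6=11, 22−14=8, 2−1=1.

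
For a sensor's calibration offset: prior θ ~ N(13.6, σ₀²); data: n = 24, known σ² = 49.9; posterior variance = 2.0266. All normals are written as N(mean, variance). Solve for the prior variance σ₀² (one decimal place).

For the Normal–Normal model with known σ², precisions add: τ_n = τ₀ + n/σ².
So 1/σ₀² = 1/2.0266 − 24/49.9 = 0.493437 − 0.480962 = 0.012475.
Hence σ₀² = 1/0.012475 ≈ 80.2.

σ₀² = 80.2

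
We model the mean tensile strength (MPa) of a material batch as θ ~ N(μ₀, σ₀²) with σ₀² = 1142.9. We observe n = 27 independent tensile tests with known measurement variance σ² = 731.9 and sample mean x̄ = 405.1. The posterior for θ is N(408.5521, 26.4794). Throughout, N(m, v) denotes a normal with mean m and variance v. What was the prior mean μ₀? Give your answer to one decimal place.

The posterior mean is a precision-weighted average: μ_n = (τ₀μ₀ + τ_data·x̄)/(τ₀+τ_data), with τ₀=1/σ₀² and τ_data=n/σ².
Here τ₀ = 1/1142.9 = 0.000875 and τ_data = 27/731.9 = 0.036890, so τ_n = 0.037765.
Rearranging for μ₀: μ₀ = (μ_n·τ_n − τ_data·x̄)/τ₀ = (408.5521·0.037765 − 0.036890·405.1) / 0.000875 = 0.484831/0.000875 ≈ 554.1.

μ₀ = 554.1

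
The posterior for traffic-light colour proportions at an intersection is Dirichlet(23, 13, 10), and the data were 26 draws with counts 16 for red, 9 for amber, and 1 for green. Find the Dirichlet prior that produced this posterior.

Dirichlet(7, 4, 9)

For a Dirichlet(α) prior with multinomial counts c, the posterior is Dirichlet(α + c) componentwise.
Subtract each count from the matching posterior parameter: 23−16=7, 13−9=4, 10−1=9.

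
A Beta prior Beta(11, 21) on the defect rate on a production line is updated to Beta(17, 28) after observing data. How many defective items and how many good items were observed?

A Beta(a, b) prior with s successes and f failures in binomial data gives a Beta(a+s, b+f) posterior.
So s = 17 − 11 = 6 and f = 28 − 21 = 7.

6 defective items and 7 good items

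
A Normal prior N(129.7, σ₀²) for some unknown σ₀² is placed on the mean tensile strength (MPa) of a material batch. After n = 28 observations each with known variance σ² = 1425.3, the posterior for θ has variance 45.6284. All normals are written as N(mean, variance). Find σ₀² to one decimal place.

Posterior precision equals prior precision plus data precision: 1/σ_n² = 1/σ₀² + n/σ².
So 1/σ₀² = 1/45.6284 − 28/1425.3 = 0.021916 − 0.019645 = 0.002271.
Hence σ₀² = 1/0.002271 ≈ 440.3.

σ₀² = 440.3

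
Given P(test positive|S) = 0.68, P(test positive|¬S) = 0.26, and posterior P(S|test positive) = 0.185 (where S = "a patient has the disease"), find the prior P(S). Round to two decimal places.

P(S) = 0.08

Bayes' rule in odds form gives O(S|E) = O(S)·[P(E|S)/P(E|¬S)], hence O(S) = O(S|E)/LR.
Posterior odds = 0.185/(1−0.185) = 0.2270. LR = 0.68/0.26 = 2.6154.
Prior odds = 0.2270/2.6154 = 0.0868, so P(S) = 0.0868/(1+0.0868) ≈ 0.08.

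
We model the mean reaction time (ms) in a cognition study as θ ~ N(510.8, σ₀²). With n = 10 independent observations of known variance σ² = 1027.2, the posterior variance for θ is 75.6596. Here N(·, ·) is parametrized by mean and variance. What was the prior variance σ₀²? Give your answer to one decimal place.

Posterior precision equals prior precision plus data precision: 1/σ_n² = 1/σ₀² + n/σ².
So 1/σ₀² = 1/75.6596 − 10/1027.2 = 0.013217 − 0.009735 = 0.003482.
Hence σ₀² = 1/0.003482 ≈ 287.2.

σ₀² = 287.2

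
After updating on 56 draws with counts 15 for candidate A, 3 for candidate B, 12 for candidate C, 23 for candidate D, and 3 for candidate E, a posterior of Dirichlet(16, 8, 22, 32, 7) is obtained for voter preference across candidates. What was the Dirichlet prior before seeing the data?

For a Dirichlet(α) prior with multinomial counts c, the posterior is Dirichlet(α + c) componentwise.
Subtract each count from the matching posterior parameter: 16−15=1, 8−3=5, 22−12=10, 32−23=9, 7−3=4.

Dirichlet(1, 5, 10, 9, 4)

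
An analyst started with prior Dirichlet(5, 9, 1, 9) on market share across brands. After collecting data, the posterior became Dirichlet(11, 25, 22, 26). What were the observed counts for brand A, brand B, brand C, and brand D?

counts (6, 16, 21, 17)

For a Dirichlet(α) prior with multinomial counts c, the posterior is Dirichlet(α + c) componentwise.
Counts are posterior − prior componentwise: 11−5=6, 25−9=16, 22−1=21, 26−9=17.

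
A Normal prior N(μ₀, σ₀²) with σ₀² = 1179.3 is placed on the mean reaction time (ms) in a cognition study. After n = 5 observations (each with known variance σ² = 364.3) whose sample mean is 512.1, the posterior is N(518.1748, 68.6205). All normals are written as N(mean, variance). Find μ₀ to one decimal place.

The posterior mean is a precision-weighted average: μ_n = (τ₀μ₀ + τ_data·x̄)/(τ₀+τ_data), with τ₀=1/σ₀² and τ_data=n/σ².
Here τ₀ = 1/1179.3 = 0.000848 and τ_data = 5/364.3 = 0.013725, so τ_n = 0.014573.
Rearranging for μ₀: μ₀ = (μ_n·τ_n − τ_data·x̄)/τ₀ = (518.1748·0.014573 − 0.013725·512.1) / 0.000848 = 0.522789/0.000848 ≈ 616.5.

μ₀ = 616.5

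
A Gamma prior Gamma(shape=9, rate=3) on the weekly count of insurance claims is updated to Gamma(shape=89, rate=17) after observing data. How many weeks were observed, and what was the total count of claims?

n = 14 weeks with total 80 claims

Gamma–Poisson conjugacy: posterior shape = α + Σxᵢ, posterior rate = β + n.
Matching: Σxᵢ = 89 − 9 = 80 and n = 17 − 3 = 14.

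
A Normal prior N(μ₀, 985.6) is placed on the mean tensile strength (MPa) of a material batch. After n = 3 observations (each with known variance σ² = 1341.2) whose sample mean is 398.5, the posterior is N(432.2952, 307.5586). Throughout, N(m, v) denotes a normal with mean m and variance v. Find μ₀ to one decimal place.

μ₀ = 506.8

With known observation variance, the Normal–Normal posterior has precision τ_n = τ₀ + n/σ² and mean μ_n = (τ₀μ₀ + (n/σ²)x̄)/τ_n.
Here τ₀ = 1/985.6 = 0.001015 and τ_data = 3/1341.2 = 0.002237, so τ_n = 0.003252.
Rearranging for μ₀: μ₀ = (μ_n·τ_n − τ_data·x̄)/τ₀ = (432.2952·0.003252 − 0.002237·398.5) / 0.001015 = 0.514379/0.001015 ≈ 506.8.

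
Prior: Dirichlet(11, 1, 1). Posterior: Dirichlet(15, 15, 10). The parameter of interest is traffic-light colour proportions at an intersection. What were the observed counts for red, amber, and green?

For a Dirichlet(α) prior with multinomial counts c, the posterior is Dirichlet(α + c) componentwise.
Counts are posterior − prior componentwise: 15−11=4, 15−1=14, 10−1=9.

counts (4, 14, 9)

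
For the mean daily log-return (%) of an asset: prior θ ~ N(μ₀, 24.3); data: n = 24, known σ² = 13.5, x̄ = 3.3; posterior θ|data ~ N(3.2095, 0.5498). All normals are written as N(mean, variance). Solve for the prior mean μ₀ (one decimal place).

μ₀ = -0.7

With known observation variance, the Normal–Normal posterior has precision τ_n = τ₀ + n/σ² and mean μ_n = (τ₀μ₀ + (n/σ²)x̄)/τ_n.
Here τ₀ = 1/24.3 = 0.041152 and τ_data = 24/13.5 = 1.777778, so τ_n = 1.818930.
Rearranging for μ₀: μ₀ = (μ_n·τ_n − τ_data·x̄)/τ₀ = (3.2095·1.818930 − 1.777778·3.3) / 0.041152 = -0.028812/0.041152 ≈ -0.7.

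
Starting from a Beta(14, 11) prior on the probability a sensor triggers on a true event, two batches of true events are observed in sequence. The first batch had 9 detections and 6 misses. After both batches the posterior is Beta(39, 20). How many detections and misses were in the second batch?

16 detections and 3 misses

Because Beta–binomial updating is additive in the counts, the combined data contributed (α_post−α_prior, β_post−β_prior) successes and failures.
Total across both batches: 39−14=25 detections, 20−11=9 misses.
Subtract the first batch: 25−9=16 detections and 9−6=3 misses.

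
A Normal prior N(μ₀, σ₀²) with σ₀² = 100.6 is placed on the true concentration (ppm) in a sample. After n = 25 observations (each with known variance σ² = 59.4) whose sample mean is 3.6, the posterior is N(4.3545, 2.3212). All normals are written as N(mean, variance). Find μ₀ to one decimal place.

μ₀ = 36.3

The posterior mean is a precision-weighted average: μ_n = (τ₀μ₀ + τ_data·x̄)/(τ₀+τ_data), with τ₀=1/σ₀² and τ_data=n/σ².
Here τ₀ = 1/100.6 = 0.009940 and τ_data = 25/59.4 = 0.420875, so τ_n = 0.430815.
Rearranging for μ₀: μ₀ = (μ_n·τ_n − τ_data·x̄)/τ₀ = (4.3545·0.430815 − 0.420875·3.6) / 0.009940 = 0.360834/0.009940 ≈ 36.3.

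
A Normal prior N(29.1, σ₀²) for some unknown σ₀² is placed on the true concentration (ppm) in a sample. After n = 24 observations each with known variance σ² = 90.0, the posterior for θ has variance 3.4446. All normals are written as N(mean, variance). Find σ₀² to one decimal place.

σ₀² = 42.3

For the Normal–Normal model with known σ², precisions add: τ_n = τ₀ + n/σ².
So 1/σ₀² = 1/3.4446 − 24/90.0 = 0.290309 − 0.266667 = 0.023642.
Hence σ₀² = 1/0.023642 ≈ 42.3.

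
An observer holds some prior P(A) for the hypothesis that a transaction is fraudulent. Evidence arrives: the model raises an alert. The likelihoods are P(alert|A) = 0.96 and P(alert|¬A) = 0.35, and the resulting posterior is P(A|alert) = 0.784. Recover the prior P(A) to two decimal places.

P(A) = 0.57

Bayes' rule in odds form gives O(A|E) = O(A)·[P(E|A)/P(E|¬A)], hence O(A) = O(A|E)/LR.
Posterior odds = 0.784/(1−0.784) = 3.6296. LR = 0.96/0.35 = 2.7429.
Prior odds = 3.6296/2.7429 = 1.3233, so P(A) = 1.3233/(1+1.3233) ≈ 0.57.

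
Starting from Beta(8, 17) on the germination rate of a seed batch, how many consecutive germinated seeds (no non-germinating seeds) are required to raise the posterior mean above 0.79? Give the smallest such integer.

k = 56

After k germinated seeds and 0 non-germinating seeds the posterior is Beta(8+k, 17), with mean (8+k)/(8+17+k).
Set (8+k)/(25+k) > 0.79 and solve: k > (0.79·25 − 8)/(1 − 0.79) = 55.952.
The smallest integer exceeding 55.952 is 56, and checking k=56: (64)/(81) = 0.7901 > 0.79.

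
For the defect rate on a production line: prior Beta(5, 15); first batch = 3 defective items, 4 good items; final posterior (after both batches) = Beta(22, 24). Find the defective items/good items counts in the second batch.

14 defective items and 5 good items

Sequential conjugate updates are equivalent to a single update on the pooled data, so total successes = posterior α − prior α and total failures = posterior β − prior β.
Total across both batches: 22−5=17 defective items, 24−15=9 good items.
Subtract the first batch: 17−3=14 defective items and 9−4=5 good items.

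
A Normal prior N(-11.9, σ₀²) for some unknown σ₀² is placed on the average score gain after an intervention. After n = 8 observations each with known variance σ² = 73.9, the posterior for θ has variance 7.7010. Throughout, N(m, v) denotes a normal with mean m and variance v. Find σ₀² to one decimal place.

σ₀² = 46.3

For the Normal–Normal model with known σ², precisions add: τ_n = τ₀ + n/σ².
So 1/σ₀² = 1/7.7010 − 8/73.9 = 0.129853 − 0.108254 = 0.021599.
Hence σ₀² = 1/0.021599 ≈ 46.3.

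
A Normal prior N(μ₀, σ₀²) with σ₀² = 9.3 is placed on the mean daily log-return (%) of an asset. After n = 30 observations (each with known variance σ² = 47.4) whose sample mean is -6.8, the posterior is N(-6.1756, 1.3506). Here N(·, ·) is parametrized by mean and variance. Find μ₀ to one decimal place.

With known observation variance, the Normal–Normal posterior has precision τ_n = τ₀ + n/σ² and mean μ_n = (τ₀μ₀ + (n/σ²)x̄)/τ_n.
Here τ₀ = 1/9.3 = 0.107527 and τ_data = 30/47.4 = 0.632911, so τ_n = 0.740438.
Rearranging for μ₀: μ₀ = (μ_n·τ_n − τ_data·x̄)/τ₀ = (-6.1756·0.740438 − 0.632911·-6.8) / 0.107527 = -0.268854/0.107527 ≈ -2.5.

μ₀ = -2.5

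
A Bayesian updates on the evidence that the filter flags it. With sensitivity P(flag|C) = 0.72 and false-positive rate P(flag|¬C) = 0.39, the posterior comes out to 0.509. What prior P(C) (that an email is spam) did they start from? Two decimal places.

P(C) = 0.36

In odds form, posterior odds = prior odds × likelihood ratio, so prior odds = posterior odds ÷ LR.
Posterior odds = 0.509/(1−0.509) = 1.0367. LR = 0.72/0.39 = 1.8462.
Prior odds = 1.0367/1.8462 = 0.5615, so P(C) = 0.5615/(1+0.5615) ≈ 0.36.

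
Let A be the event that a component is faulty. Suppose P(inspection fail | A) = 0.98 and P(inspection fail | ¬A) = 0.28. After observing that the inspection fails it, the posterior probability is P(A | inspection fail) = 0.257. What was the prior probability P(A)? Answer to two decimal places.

P(A) = 0.09

Bayes' rule in odds form gives O(A|E) = O(A)·[P(E|A)/P(E|¬A)], hence O(A) = O(A|E)/LR.
Posterior odds = 0.257/(1−0.257) = 0.3459. LR = 0.98/0.28 = 3.5000.
Prior odds = 0.3459/3.5000 = 0.0988, so P(A) = 0.0988/(1+0.0988) ≈ 0.09.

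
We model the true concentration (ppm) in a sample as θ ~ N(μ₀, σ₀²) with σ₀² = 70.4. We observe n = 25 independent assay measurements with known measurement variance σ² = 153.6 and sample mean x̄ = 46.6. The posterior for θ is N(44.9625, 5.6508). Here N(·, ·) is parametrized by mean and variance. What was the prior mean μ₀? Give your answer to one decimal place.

μ₀ = 26.2

With known observation variance, the Normal–Normal posterior has precision τ_n = τ₀ + n/σ² and mean μ_n = (τ₀μ₀ + (n/σ²)x̄)/τ_n.
Here τ₀ = 1/70.4 = 0.014205 and τ_data = 25/153.6 = 0.162760, so τ_n = 0.176965.
Rearranging for μ₀: μ₀ = (μ_n·τ_n − τ_data·x̄)/τ₀ = (44.9625·0.176965 − 0.162760·46.6) / 0.014205 = 0.372173/0.014205 ≈ 26.2.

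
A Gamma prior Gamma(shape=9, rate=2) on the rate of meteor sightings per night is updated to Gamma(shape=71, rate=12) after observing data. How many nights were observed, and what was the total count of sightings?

n = 10 nights with total 62 sightings

A Gamma(α, β) prior (rate parametrization) on a Poisson rate with n observations summing to S gives posterior Gamma(α+S, β+n).
Matching: Σxᵢ = 71 − 9 = 62 and n = 12 − 2 = 10.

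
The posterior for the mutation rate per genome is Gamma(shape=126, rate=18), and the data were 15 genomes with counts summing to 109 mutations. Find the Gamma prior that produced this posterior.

Gamma–Poisson conjugacy: posterior shape = α + Σxᵢ, posterior rate = β + n.
So α = 126 − 109 = 17 and β = 18 − 15 = 3.

Gamma(shape=17, rate=3)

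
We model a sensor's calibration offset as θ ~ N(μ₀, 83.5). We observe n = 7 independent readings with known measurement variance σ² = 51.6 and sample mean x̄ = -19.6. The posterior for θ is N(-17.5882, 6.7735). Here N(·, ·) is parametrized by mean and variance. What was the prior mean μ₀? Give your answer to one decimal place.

With known observation variance, the Normal–Normal posterior has precision τ_n = τ₀ + n/σ² and mean μ_n = (τ₀μ₀ + (n/σ²)x̄)/τ_n.
Here τ₀ = 1/83.5 = 0.011976 and τ_data = 7/51.6 = 0.135659, so τ_n = 0.147635.
Rearranging for μ₀: μ₀ = (μ_n·τ_n − τ_data·x̄)/τ₀ = (-17.5882·0.147635 − 0.135659·-19.6) / 0.011976 = 0.062282/0.011976 ≈ 5.2.

μ₀ = 5.2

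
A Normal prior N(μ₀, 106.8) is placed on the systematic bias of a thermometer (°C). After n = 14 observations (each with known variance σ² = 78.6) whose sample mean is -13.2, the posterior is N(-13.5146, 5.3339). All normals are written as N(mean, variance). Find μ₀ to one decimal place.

With known observation variance, the Normal–Normal posterior has precision τ_n = τ₀ + n/σ² and mean μ_n = (τ₀μ₀ + (n/σ²)x̄)/τ_n.
Here τ₀ = 1/106.8 = 0.009363 and τ_data = 14/78.6 = 0.178117, so τ_n = 0.187480.
Rearranging for μ₀: μ₀ = (μ_n·τ_n − τ_data·x̄)/τ₀ = (-13.5146·0.187480 − 0.178117·-13.2) / 0.009363 = -0.182573/0.009363 ≈ -19.5.

μ₀ = -19.5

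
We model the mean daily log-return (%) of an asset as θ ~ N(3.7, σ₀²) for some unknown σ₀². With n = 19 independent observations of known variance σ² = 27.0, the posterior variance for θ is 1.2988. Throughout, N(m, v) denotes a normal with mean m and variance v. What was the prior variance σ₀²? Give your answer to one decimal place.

σ₀² = 15.1

Posterior precision equals prior precision plus data precision: 1/σ_n² = 1/σ₀² + n/σ².
So 1/σ₀² = 1/1.2988 − 19/27.0 = 0.769941 − 0.703704 = 0.066237.
Hence σ₀² = 1/0.066237 ≈ 15.1.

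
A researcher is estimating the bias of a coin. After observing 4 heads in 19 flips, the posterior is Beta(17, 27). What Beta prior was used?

Beta(13, 12)

Under Beta–binomial conjugacy the posterior parameters are (α+s, β+f).
Subtract the data counts: 17−4=13, 27−15=12.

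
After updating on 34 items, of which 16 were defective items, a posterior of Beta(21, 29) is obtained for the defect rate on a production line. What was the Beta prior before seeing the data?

A Beta(α, β) prior with s successes and f failures in binomial data gives a Beta(α+s, β+f) posterior.
Subtract the data counts: 21−16=5, 29−18=11.

Beta(5, 11)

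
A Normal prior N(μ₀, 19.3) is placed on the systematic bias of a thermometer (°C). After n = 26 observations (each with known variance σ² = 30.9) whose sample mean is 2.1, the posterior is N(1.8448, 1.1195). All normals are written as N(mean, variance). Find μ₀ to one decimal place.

μ₀ = -2.3

The posterior mean is a precision-weighted average: μ_n = (τ₀μ₀ + τ_data·x̄)/(τ₀+τ_data), with τ₀=1/σ₀² and τ_data=n/σ².
Here τ₀ = 1/19.3 = 0.051813 and τ_data = 26/30.9 = 0.841424, so τ_n = 0.893237.
Rearranging for μ₀: μ₀ = (μ_n·τ_n − τ_data·x̄)/τ₀ = (1.8448·0.893237 − 0.841424·2.1) / 0.051813 = -0.119147/0.051813 ≈ -2.3.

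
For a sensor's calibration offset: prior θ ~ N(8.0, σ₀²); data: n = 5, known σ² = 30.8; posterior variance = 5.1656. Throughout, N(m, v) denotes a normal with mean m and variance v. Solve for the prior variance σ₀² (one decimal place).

σ₀² = 32.0

For the Normal–Normal model with known σ², precisions add: τ_n = τ₀ + n/σ².
So 1/σ₀² = 1/5.1656 − 5/30.8 = 0.193588 − 0.162338 = 0.031250.
Hence σ₀² = 1/0.031250 ≈ 32.0.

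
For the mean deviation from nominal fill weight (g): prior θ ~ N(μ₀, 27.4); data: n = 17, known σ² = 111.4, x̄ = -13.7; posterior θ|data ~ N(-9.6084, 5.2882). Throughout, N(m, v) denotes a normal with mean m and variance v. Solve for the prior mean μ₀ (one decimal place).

μ₀ = 7.5

With known observation variance, the Normal–Normal posterior has precision τ_n = τ₀ + n/σ² and mean μ_n = (τ₀μ₀ + (n/σ²)x̄)/τ_n.
Here τ₀ = 1/27.4 = 0.036496 and τ_data = 17/111.4 = 0.152603, so τ_n = 0.189099.
Rearranging for μ₀: μ₀ = (μ_n·τ_n − τ_data·x̄)/τ₀ = (-9.6084·0.189099 − 0.152603·-13.7) / 0.036496 = 0.273722/0.036496 ≈ 7.5.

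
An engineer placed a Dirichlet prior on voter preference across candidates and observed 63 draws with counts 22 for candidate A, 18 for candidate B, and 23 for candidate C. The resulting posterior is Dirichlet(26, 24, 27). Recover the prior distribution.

For a Dirichlet(α) prior with multinomial counts c, the posterior is Dirichlet(α + c) componentwise.
Subtract each count from the matching posterior parameter: 26−22=4, 24−18=6, 27−23=4.

Dirichlet(4, 6, 4)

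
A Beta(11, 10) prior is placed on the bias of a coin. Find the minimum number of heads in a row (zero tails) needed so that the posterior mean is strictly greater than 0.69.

After k heads and 0 tails the posterior is Beta(11+k, 10), with mean (11+k)/(11+10+k).
Set (11+k)/(21+k) > 0.69 and solve: k > (0.69·21 − 11)/(1 − 0.69) = 11.258.
The smallest integer exceeding 11.258 is 12.

k = 12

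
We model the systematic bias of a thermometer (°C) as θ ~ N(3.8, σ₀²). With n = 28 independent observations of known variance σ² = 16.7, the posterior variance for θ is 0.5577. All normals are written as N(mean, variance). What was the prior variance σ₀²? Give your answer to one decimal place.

For the Normal–Normal model with known σ², precisions add: τ_n = τ₀ + n/σ².
So 1/σ₀² = 1/0.5577 − 28/16.7 = 1.793079 − 1.676647 = 0.116432.
Hence σ₀² = 1/0.116432 ≈ 8.6.

σ₀² = 8.6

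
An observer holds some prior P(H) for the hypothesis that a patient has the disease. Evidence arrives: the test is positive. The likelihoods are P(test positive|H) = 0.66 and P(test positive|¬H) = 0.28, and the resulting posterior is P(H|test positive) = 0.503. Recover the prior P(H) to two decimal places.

Bayes' rule in odds form gives O(H|E) = O(H)·[P(E|H)/P(E|¬H)], hence O(H) = O(H|E)/LR.
Posterior odds = 0.503/(1−0.503) = 1.0121. LR = 0.66/0.28 = 2.3571.
Prior odds = 1.0121/2.3571 = 0.4294, so P(H) = 0.4294/(1+0.4294) ≈ 0.30.

P(H) = 0.30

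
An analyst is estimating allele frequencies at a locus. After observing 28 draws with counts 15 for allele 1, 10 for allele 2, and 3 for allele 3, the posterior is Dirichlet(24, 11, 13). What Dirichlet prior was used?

Dirichlet(9, 1, 10)

For a Dirichlet(α) prior with multinomial counts c, the posterior is Dirichlet(α + c) componentwise.
Subtract each count from the matching posterior parameter: 24−15=9, 11−10=1, 13−3=10.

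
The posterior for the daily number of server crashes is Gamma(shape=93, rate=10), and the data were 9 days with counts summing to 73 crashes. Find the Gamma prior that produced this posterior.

Gamma(shape=20, rate=1)

A Gamma(α, β) prior (rate parametrization) on a Poisson rate with n observations summing to S gives posterior Gamma(α+S, β+n).
So α = 93 − 73 = 20 and β = 10 − 9 = 1.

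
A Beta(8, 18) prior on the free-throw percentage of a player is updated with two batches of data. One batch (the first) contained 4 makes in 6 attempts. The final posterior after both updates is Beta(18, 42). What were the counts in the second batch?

Sequential conjugate updates are equivalent to a single update on the pooled data, so total successes = posterior α − prior α and total failures = posterior β − prior β.
Total across both batches: 18−8=10 makes, 42−18=24 misses.
Subtract the first batch: 10−4=6 makes and 24−2=22 misses.

6 makes and 22 misses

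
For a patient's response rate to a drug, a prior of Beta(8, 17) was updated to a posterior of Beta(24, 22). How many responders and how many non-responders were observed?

Beta is conjugate to the binomial likelihood: posterior = Beta(a+s, b+f).
So s = 24 − 8 = 16 and f = 22 − 17 = 5.

16 responders and 5 non-responders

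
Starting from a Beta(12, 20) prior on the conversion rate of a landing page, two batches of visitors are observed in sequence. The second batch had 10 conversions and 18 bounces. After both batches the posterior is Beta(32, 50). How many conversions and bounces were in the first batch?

Sequential conjugate updates are equivalent to a single update on the pooled data, so total successes = posterior α − prior α and total failures = posterior β − prior β.
Total across both batches: 32−12=20 conversions, 50−20=30 bounces.
Subtract the second batch: 20−10=10 conversions and 30−18=12 bounces.

10 conversions and 12 bounces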